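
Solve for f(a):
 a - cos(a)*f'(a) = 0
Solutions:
 f(a) = C1 + Integral(a/cos(a), a)


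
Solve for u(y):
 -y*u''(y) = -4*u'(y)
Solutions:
 u(y) = C1 + C2*y^5


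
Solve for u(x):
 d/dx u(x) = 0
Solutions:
 u(x) = C1


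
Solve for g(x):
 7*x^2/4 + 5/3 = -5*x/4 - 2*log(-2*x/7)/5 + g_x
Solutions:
 g(x) = C1 + 7*x^3/12 + 5*x^2/8 + 2*x*log(-x)/5 + x*(-6*log(7) + 6*log(2) + 19)/15


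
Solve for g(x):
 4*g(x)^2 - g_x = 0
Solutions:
 g(x) = -1/(C1 + 4*x)


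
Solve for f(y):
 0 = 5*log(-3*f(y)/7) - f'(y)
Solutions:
 -Integral(1/(log(-_y) - log(7) + log(3)), (_y, f(y)))/5 = C1 - y


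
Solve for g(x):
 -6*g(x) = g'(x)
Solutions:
 g(x) = C1*exp(-6*x)


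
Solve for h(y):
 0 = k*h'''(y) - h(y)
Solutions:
 h(y) = C1*exp(y*(1/k)^(1/3)) + C2*exp(y*(-1 + sqrt(3)*I)*(1/k)^(1/3)/2) + C3*exp(-y*(1 + sqrt(3)*I)*(1/k)^(1/3)/2)


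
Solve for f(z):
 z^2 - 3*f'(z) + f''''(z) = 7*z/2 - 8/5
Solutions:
 f(z) = C1 + C4*exp(3^(1/3)*z) + z^3/9 - 7*z^2/12 + 8*z/15 + (C2*sin(3^(5/6)*z/2) + C3*cos(3^(5/6)*z/2))*exp(-3^(1/3)*z/2)


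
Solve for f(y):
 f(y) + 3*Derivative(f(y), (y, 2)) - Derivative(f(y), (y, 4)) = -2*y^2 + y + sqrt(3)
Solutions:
 f(y) = C1*exp(-sqrt(2)*y*sqrt(3 + sqrt(13))/2) + C2*exp(sqrt(2)*y*sqrt(3 + sqrt(13))/2) + C3*sin(sqrt(2)*y*sqrt(-3 + sqrt(13))/2) + C4*cos(sqrt(2)*y*sqrt(-3 + sqrt(13))/2) - 2*y^2 + y + sqrt(3) + 12


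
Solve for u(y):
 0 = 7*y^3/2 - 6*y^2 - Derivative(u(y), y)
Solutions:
 u(y) = C1 + 7*y^4/8 - 2*y^3


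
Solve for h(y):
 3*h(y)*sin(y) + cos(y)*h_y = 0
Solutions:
 h(y) = C1*cos(y)^3


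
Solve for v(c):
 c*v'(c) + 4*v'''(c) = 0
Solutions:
 v(c) = C1 + Integral(C2*airyai(-2^(1/3)*c/2) + C3*airybi(-2^(1/3)*c/2), c)


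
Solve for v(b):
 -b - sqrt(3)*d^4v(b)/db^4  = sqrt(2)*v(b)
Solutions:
 v(b) = -sqrt(2)*b/2 + (C1*sin(2^(5/8)*3^(7/8)*b/6) + C2*cos(2^(5/8)*3^(7/8)*b/6))*exp(-2^(5/8)*3^(7/8)*b/6) + (C3*sin(2^(5/8)*3^(7/8)*b/6) + C4*cos(2^(5/8)*3^(7/8)*b/6))*exp(2^(5/8)*3^(7/8)*b/6)


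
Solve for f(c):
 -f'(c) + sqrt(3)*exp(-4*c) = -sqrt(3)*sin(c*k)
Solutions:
 f(c) = C1 - sqrt(3)*exp(-4*c)/4 - sqrt(3)*cos(c*k)/k


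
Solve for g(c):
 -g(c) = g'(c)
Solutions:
 g(c) = C1*exp(-c)


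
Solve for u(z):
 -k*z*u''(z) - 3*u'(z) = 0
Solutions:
 u(z) = C1 + z^(((re(k) - 3)*re(k) + im(k)^2)/(re(k)^2 + im(k)^2))*(C2*sin(3*log(z)*Abs(im(k))/(re(k)^2 + im(k)^2)) + C3*cos(3*log(z)*im(k)/(re(k)^2 + im(k)^2)))


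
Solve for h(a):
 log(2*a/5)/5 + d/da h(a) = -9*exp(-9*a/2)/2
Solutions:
 h(a) = C1 - a*log(a)/5 + a*(-log(2) + 1 + log(5))/5 + exp(-9*a/2)


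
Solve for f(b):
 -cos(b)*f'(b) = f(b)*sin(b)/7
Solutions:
 f(b) = C1*cos(b)^(1/7)


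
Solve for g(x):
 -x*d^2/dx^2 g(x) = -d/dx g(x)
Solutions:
 g(x) = C1 + C2*x^2


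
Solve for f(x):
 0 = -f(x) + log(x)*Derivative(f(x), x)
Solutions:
 f(x) = C1*exp(li(x))


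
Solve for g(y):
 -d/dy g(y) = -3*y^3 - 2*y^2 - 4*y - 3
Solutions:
 g(y) = C1 + 3*y^4/4 + 2*y^3/3 + 2*y^2 + 3*y


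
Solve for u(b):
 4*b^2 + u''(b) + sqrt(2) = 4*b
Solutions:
 u(b) = C1 + C2*b - b^4/3 + 2*b^3/3 - sqrt(2)*b^2/2


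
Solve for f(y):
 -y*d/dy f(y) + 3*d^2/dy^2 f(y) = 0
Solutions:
 f(y) = C1 + C2*erfi(sqrt(6)*y/6)


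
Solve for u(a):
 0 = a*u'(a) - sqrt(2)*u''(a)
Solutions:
 u(a) = C1 + C2*erfi(2^(1/4)*a/2)


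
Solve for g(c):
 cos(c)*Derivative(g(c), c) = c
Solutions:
 g(c) = C1 + Integral(c/cos(c), c)


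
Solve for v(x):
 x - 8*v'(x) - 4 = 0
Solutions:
 v(x) = C1 + x^2/16 - x/2


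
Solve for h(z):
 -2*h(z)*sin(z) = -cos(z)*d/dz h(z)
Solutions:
 h(z) = C1/cos(z)^2


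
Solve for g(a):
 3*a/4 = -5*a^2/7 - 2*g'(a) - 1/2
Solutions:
 g(a) = C1 - 5*a^3/42 - 3*a^2/16 - a/4


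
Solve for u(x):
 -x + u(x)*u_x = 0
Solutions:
 u(x) = -sqrt(C1 + x^2)
 u(x) = sqrt(C1 + x^2)


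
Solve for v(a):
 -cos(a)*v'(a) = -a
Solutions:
 v(a) = C1 + Integral(a/cos(a), a)


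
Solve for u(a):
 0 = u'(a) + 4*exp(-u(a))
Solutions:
 u(a) = log(C1 - 4*a)


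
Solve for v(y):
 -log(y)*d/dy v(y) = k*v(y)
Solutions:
 v(y) = C1*exp(-k*li(y))


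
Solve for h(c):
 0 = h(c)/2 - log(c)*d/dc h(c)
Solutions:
 h(c) = C1*exp(li(c)/2)


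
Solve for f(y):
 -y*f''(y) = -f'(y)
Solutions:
 f(y) = C1 + C2*y^2


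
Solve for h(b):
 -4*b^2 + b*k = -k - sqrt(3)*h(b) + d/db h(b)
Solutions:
 h(b) = C1*exp(sqrt(3)*b) + 4*sqrt(3)*b^2/3 - sqrt(3)*b*k/3 + 8*b/3 - sqrt(3)*k/3 - k/3 + 8*sqrt(3)/9


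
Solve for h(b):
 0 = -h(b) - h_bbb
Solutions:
 h(b) = C3*exp(-b) + (C1*sin(sqrt(3)*b/2) + C2*cos(sqrt(3)*b/2))*exp(b/2)


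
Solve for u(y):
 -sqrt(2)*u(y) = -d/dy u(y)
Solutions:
 u(y) = C1*exp(sqrt(2)*y)


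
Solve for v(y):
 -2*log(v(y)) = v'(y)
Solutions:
 li(v(y)) = C1 - 2*y


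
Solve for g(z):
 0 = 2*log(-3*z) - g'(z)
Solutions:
 g(z) = C1 + 2*z*log(-z) + 2*z*(-1 + log(3))


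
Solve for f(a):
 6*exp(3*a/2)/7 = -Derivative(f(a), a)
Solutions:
 f(a) = C1 - 4*exp(3*a/2)/7


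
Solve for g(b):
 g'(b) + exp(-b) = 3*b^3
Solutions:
 g(b) = C1 + 3*b^4/4 + exp(-b)


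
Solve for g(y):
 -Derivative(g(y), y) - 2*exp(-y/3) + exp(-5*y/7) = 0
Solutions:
 g(y) = C1 + 6*exp(-y/3) - 7*exp(-5*y/7)/5


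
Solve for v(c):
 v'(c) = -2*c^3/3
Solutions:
 v(c) = C1 - c^4/6


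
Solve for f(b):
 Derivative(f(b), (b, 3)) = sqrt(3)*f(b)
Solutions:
 f(b) = C3*exp(3^(1/6)*b) + (C1*sin(3^(2/3)*b/2) + C2*cos(3^(2/3)*b/2))*exp(-3^(1/6)*b/2)


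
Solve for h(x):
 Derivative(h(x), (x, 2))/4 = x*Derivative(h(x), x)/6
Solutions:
 h(x) = C1 + C2*erfi(sqrt(3)*x/3)


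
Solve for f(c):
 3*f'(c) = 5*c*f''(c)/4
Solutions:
 f(c) = C1 + C2*c^(17/5)


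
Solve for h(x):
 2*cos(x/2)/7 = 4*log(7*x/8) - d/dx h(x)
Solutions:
 h(x) = C1 + 4*x*log(x) - 12*x*log(2) - 4*x + 4*x*log(7) - 4*sin(x/2)/7


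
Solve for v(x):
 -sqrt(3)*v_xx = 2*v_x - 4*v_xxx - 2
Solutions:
 v(x) = C1 + C2*exp(x*(sqrt(3) + sqrt(35))/8) + C3*exp(x*(-sqrt(35) + sqrt(3))/8) + x


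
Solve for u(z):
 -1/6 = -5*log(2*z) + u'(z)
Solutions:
 u(z) = C1 + 5*z*log(z) - 31*z/6 + z*log(32)


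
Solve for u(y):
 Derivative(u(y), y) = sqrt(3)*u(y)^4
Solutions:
 u(y) = (-1/(C1 + 3*sqrt(3)*y))^(1/3)
 u(y) = (-1/(C1 + sqrt(3)*y))^(1/3)*(-3^(2/3) - 3*3^(1/6)*I)/6
 u(y) = (-1/(C1 + sqrt(3)*y))^(1/3)*(-3^(2/3) + 3*3^(1/6)*I)/6


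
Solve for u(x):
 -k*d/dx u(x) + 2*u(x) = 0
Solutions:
 u(x) = C1*exp(2*x/k)


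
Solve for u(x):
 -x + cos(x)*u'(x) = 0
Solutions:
 u(x) = C1 + Integral(x/cos(x), x)


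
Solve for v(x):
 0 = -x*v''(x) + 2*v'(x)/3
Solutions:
 v(x) = C1 + C2*x^(5/3)


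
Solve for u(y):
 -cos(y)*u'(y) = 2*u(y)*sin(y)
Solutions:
 u(y) = C1*cos(y)^2


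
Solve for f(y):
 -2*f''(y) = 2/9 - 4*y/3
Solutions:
 f(y) = C1 + C2*y + y^3/9 - y^2/18


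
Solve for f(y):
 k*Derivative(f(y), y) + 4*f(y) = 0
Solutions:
 f(y) = C1*exp(-4*y/k)


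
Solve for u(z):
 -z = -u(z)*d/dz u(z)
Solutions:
 u(z) = -sqrt(C1 + z^2)
 u(z) = sqrt(C1 + z^2)


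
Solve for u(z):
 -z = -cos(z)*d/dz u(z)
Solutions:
 u(z) = C1 + Integral(z/cos(z), z)


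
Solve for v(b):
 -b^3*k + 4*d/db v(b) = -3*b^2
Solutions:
 v(b) = C1 + b^4*k/16 - b^3/4


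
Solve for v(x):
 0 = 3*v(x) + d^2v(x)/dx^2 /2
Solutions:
 v(x) = C1*sin(sqrt(6)*x) + C2*cos(sqrt(6)*x)


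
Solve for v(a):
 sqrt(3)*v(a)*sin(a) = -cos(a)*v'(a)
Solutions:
 v(a) = C1*cos(a)^(sqrt(3))


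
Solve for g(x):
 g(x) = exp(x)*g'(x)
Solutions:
 g(x) = C1*exp(-exp(-x))


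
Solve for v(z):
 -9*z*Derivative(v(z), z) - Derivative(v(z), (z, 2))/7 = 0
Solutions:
 v(z) = C1 + C2*erf(3*sqrt(14)*z/2)


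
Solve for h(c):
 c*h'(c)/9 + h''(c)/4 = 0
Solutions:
 h(c) = C1 + C2*erf(sqrt(2)*c/3)


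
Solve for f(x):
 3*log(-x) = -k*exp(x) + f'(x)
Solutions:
 f(x) = C1 + k*exp(x) + 3*x*log(-x) - 3*x


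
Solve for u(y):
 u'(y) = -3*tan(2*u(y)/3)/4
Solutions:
 u(y) = -3*asin(C1*exp(-y/2))/2 + 3*pi/2
 u(y) = 3*asin(C1*exp(-y/2))/2


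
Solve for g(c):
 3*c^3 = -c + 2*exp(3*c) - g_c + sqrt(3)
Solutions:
 g(c) = C1 - 3*c^4/4 - c^2/2 + sqrt(3)*c + 2*exp(3*c)/3


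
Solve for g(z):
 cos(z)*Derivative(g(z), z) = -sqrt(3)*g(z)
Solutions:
 g(z) = C1*(sin(z) - 1)^(sqrt(3)/2)/(sin(z) + 1)^(sqrt(3)/2)


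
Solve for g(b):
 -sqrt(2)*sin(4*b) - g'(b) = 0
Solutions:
 g(b) = C1 + sqrt(2)*cos(4*b)/4


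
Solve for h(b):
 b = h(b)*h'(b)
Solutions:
 h(b) = -sqrt(C1 + b^2)
 h(b) = sqrt(C1 + b^2)


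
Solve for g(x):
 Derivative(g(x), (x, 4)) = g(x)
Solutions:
 g(x) = C1*exp(-x) + C2*exp(x) + C3*sin(x) + C4*cos(x)


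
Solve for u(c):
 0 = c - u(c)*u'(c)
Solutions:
 u(c) = -sqrt(C1 + c^2)
 u(c) = sqrt(C1 + c^2)


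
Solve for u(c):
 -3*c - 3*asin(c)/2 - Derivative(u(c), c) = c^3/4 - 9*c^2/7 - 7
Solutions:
 u(c) = C1 - c^4/16 + 3*c^3/7 - 3*c^2/2 - 3*c*asin(c)/2 + 7*c - 3*sqrt(1 - c^2)/2


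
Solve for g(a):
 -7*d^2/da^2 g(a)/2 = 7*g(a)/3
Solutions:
 g(a) = C1*sin(sqrt(6)*a/3) + C2*cos(sqrt(6)*a/3)


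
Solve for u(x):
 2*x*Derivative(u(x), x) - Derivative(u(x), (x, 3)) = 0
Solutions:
 u(x) = C1 + Integral(C2*airyai(2^(1/3)*x) + C3*airybi(2^(1/3)*x), x)


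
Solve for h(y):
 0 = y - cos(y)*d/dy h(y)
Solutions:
 h(y) = C1 + Integral(y/cos(y), y)


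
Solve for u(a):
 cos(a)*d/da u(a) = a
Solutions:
 u(a) = C1 + Integral(a/cos(a), a)


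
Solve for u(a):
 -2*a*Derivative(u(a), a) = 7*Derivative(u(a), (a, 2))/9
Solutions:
 u(a) = C1 + C2*erf(3*sqrt(7)*a/7)


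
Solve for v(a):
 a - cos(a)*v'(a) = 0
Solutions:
 v(a) = C1 + Integral(a/cos(a), a)


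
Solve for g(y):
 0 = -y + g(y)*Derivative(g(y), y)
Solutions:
 g(y) = -sqrt(C1 + y^2)
 g(y) = sqrt(C1 + y^2)


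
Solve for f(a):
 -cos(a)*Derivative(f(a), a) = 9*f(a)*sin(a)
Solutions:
 f(a) = C1*cos(a)^9


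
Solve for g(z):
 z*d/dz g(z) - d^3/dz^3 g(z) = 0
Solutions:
 g(z) = C1 + Integral(C2*airyai(z) + C3*airybi(z), z)


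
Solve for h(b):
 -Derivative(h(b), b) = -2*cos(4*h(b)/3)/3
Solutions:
 -2*b/3 - 3*log(sin(4*h(b)/3) - 1)/8 + 3*log(sin(4*h(b)/3) + 1)/8 = C1


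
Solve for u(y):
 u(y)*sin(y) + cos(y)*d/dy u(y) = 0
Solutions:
 u(y) = C1*cos(y)


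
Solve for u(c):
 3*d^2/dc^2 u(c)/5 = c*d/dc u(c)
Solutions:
 u(c) = C1 + C2*erfi(sqrt(30)*c/6)


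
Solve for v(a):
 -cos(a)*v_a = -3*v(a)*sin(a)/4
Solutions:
 v(a) = C1/cos(a)^(3/4)


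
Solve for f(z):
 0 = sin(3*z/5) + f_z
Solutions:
 f(z) = C1 + 5*cos(3*z/5)/3


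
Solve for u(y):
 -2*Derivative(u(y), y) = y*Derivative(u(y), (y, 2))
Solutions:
 u(y) = C1 + C2/y


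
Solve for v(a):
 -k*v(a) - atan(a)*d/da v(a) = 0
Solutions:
 v(a) = C1*exp(-k*Integral(1/atan(a), a))


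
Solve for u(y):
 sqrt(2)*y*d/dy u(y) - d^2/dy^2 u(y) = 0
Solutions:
 u(y) = C1 + C2*erfi(2^(3/4)*y/2)


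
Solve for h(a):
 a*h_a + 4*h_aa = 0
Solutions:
 h(a) = C1 + C2*erf(sqrt(2)*a/4)


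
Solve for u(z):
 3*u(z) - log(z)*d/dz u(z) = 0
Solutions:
 u(z) = C1*exp(3*li(z))


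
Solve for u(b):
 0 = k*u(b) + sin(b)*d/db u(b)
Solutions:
 u(b) = C1*exp(k*(-log(cos(b) - 1) + log(cos(b) + 1))/2)


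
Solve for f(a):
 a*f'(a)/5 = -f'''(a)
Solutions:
 f(a) = C1 + Integral(C2*airyai(-5^(2/3)*a/5) + C3*airybi(-5^(2/3)*a/5), a)


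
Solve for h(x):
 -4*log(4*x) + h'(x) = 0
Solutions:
 h(x) = C1 + 4*x*log(x) - 4*x + x*log(256)


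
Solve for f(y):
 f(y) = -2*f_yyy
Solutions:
 f(y) = C3*exp(-2^(2/3)*y/2) + (C1*sin(2^(2/3)*sqrt(3)*y/4) + C2*cos(2^(2/3)*sqrt(3)*y/4))*exp(2^(2/3)*y/4)


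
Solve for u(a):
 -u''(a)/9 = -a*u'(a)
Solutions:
 u(a) = C1 + C2*erfi(3*sqrt(2)*a/2)


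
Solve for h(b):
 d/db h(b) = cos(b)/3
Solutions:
 h(b) = C1 + sin(b)/3


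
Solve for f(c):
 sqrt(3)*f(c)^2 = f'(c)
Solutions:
 f(c) = -1/(C1 + sqrt(3)*c)


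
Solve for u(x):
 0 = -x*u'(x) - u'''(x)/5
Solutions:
 u(x) = C1 + Integral(C2*airyai(-5^(1/3)*x) + C3*airybi(-5^(1/3)*x), x)


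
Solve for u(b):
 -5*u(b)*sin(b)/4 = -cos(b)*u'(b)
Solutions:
 u(b) = C1/cos(b)^(5/4)


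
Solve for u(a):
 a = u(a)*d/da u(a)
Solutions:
 u(a) = -sqrt(C1 + a^2)
 u(a) = sqrt(C1 + a^2)


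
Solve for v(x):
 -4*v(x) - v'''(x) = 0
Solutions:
 v(x) = C3*exp(-2^(2/3)*x) + (C1*sin(2^(2/3)*sqrt(3)*x/2) + C2*cos(2^(2/3)*sqrt(3)*x/2))*exp(2^(2/3)*x/2)


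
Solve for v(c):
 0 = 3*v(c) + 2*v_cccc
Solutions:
 v(c) = (C1*sin(6^(1/4)*c/2) + C2*cos(6^(1/4)*c/2))*exp(-6^(1/4)*c/2) + (C3*sin(6^(1/4)*c/2) + C4*cos(6^(1/4)*c/2))*exp(6^(1/4)*c/2)


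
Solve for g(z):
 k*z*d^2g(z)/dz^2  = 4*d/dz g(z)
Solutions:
 g(z) = C1 + z^(((re(k) + 4)*re(k) + im(k)^2)/(re(k)^2 + im(k)^2))*(C2*sin(4*log(z)*Abs(im(k))/(re(k)^2 + im(k)^2)) + C3*cos(4*log(z)*im(k)/(re(k)^2 + im(k)^2)))


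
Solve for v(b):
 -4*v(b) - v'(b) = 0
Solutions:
 v(b) = C1*exp(-4*b)


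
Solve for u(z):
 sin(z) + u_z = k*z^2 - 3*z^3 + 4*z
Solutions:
 u(z) = C1 + k*z^3/3 - 3*z^4/4 + 2*z^2 + cos(z)


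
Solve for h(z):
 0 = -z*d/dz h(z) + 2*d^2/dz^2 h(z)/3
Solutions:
 h(z) = C1 + C2*erfi(sqrt(3)*z/2)


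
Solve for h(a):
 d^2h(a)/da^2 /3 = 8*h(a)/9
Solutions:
 h(a) = C1*exp(-2*sqrt(6)*a/3) + C2*exp(2*sqrt(6)*a/3)


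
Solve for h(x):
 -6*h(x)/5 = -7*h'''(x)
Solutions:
 h(x) = C3*exp(35^(2/3)*6^(1/3)*x/35) + (C1*sin(2^(1/3)*3^(5/6)*35^(2/3)*x/70) + C2*cos(2^(1/3)*3^(5/6)*35^(2/3)*x/70))*exp(-35^(2/3)*6^(1/3)*x/70)


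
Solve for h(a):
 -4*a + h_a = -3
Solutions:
 h(a) = C1 + 2*a^2 - 3*a


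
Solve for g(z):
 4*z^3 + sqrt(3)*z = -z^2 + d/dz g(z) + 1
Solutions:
 g(z) = C1 + z^4 + z^3/3 + sqrt(3)*z^2/2 - z


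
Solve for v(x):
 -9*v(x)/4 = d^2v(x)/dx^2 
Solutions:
 v(x) = C1*sin(3*x/2) + C2*cos(3*x/2)


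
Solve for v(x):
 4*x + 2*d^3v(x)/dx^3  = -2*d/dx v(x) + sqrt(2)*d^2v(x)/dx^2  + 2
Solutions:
 v(x) = C1 - x^2 - sqrt(2)*x + x + (C2*sin(sqrt(14)*x/4) + C3*cos(sqrt(14)*x/4))*exp(sqrt(2)*x/4)


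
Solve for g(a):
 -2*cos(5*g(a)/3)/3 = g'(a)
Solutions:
 2*a/3 - 3*log(sin(5*g(a)/3) - 1)/10 + 3*log(sin(5*g(a)/3) + 1)/10 = C1


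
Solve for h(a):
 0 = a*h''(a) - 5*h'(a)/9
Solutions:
 h(a) = C1 + C2*a^(14/9)


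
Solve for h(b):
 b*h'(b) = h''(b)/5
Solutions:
 h(b) = C1 + C2*erfi(sqrt(10)*b/2)


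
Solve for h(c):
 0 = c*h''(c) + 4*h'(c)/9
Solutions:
 h(c) = C1 + C2*c^(5/9)


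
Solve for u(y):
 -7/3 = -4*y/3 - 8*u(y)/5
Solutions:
 u(y) = 35/24 - 5*y/6


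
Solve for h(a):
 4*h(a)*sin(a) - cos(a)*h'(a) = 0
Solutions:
 h(a) = C1/cos(a)^4


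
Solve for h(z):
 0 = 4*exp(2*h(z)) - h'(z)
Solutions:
 h(z) = log(-sqrt(-1/(C1 + 4*z))) - log(2)/2
 h(z) = log(-1/(C1 + 4*z))/2 - log(2)/2


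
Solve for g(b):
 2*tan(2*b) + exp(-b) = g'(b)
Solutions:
 g(b) = C1 + log(tan(2*b)^2 + 1)/2 - exp(-b)


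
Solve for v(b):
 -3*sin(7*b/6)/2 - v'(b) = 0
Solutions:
 v(b) = C1 + 9*cos(7*b/6)/7


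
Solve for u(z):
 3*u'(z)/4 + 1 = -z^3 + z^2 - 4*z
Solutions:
 u(z) = C1 - z^4/3 + 4*z^3/9 - 8*z^2/3 - 4*z/3


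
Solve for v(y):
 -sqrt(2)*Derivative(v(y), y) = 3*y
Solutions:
 v(y) = C1 - 3*sqrt(2)*y^2/4


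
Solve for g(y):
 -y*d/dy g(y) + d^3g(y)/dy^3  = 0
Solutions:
 g(y) = C1 + Integral(C2*airyai(y) + C3*airybi(y), y)


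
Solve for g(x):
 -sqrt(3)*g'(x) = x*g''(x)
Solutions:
 g(x) = C1 + C2*x^(1 - sqrt(3))


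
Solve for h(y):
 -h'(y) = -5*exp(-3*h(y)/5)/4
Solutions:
 h(y) = 5*log(C1 + 3*y/4)/3
 h(y) = 5*log((-150^(1/3) - 3^(5/6)*50^(1/3)*I)*(C1 + 5*y)^(1/3)/20)
 h(y) = 5*log((-150^(1/3) + 3^(5/6)*50^(1/3)*I)*(C1 + 5*y)^(1/3)/20)


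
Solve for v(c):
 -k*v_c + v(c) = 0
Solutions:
 v(c) = C1*exp(c/k)


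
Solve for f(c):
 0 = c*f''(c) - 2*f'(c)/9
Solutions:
 f(c) = C1 + C2*c^(11/9)


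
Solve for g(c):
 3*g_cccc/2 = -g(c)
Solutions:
 g(c) = (C1*sin(6^(3/4)*c/6) + C2*cos(6^(3/4)*c/6))*exp(-6^(3/4)*c/6) + (C3*sin(6^(3/4)*c/6) + C4*cos(6^(3/4)*c/6))*exp(6^(3/4)*c/6)


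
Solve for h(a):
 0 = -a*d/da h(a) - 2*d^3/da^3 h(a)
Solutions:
 h(a) = C1 + Integral(C2*airyai(-2^(2/3)*a/2) + C3*airybi(-2^(2/3)*a/2), a)


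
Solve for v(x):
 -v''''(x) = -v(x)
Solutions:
 v(x) = C1*exp(-x) + C2*exp(x) + C3*sin(x) + C4*cos(x)


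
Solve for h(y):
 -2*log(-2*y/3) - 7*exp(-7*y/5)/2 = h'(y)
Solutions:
 h(y) = C1 - 2*y*log(-y) + 2*y*(-log(2) + 1 + log(3)) + 5*exp(-7*y/5)/2


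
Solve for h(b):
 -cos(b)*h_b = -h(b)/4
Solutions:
 h(b) = C1*(sin(b) + 1)^(1/8)/(sin(b) - 1)^(1/8)


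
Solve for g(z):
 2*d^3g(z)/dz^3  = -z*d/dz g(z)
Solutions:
 g(z) = C1 + Integral(C2*airyai(-2^(2/3)*z/2) + C3*airybi(-2^(2/3)*z/2), z)


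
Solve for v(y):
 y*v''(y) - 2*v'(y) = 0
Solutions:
 v(y) = C1 + C2*y^3


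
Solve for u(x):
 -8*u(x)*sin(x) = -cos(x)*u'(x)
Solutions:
 u(x) = C1/cos(x)^8


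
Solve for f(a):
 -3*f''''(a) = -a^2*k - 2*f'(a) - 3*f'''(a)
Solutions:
 f(a) = C1 + C2*exp(a*(-(3*sqrt(11) + 10)^(1/3) - 1/(3*sqrt(11) + 10)^(1/3) + 2)/6)*sin(sqrt(3)*a*(-(3*sqrt(11) + 10)^(1/3) + (3*sqrt(11) + 10)^(-1/3))/6) + C3*exp(a*(-(3*sqrt(11) + 10)^(1/3) - 1/(3*sqrt(11) + 10)^(1/3) + 2)/6)*cos(sqrt(3)*a*(-(3*sqrt(11) + 10)^(1/3) + (3*sqrt(11) + 10)^(-1/3))/6) + C4*exp(a*((3*sqrt(11) + 10)^(-1/3) + 1 + (3*sqrt(11) + 10)^(1/3))/3) - a^3*k/6 + 3*a*k/2


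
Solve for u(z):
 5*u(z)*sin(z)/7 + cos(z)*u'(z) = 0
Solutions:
 u(z) = C1*cos(z)^(5/7)


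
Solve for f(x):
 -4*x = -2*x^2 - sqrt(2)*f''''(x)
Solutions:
 f(x) = C1 + C2*x + C3*x^2 + C4*x^3 - sqrt(2)*x^6/360 + sqrt(2)*x^5/60


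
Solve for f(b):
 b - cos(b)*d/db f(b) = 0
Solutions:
 f(b) = C1 + Integral(b/cos(b), b)


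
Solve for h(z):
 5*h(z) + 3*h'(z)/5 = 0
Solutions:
 h(z) = C1*exp(-25*z/3)


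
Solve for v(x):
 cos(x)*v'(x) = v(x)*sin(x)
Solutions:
 v(x) = C1/cos(x)


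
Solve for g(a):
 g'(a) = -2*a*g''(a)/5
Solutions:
 g(a) = C1 + C2/a^(3/2)


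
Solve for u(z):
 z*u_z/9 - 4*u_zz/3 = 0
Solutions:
 u(z) = C1 + C2*erfi(sqrt(6)*z/12)


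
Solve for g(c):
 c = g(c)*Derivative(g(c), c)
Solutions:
 g(c) = -sqrt(C1 + c^2)
 g(c) = sqrt(C1 + c^2)


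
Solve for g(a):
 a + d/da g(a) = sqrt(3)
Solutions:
 g(a) = C1 - a^2/2 + sqrt(3)*a


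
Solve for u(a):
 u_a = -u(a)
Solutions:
 u(a) = C1*exp(-a)


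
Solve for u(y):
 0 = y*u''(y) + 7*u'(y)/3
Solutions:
 u(y) = C1 + C2/y^(4/3)


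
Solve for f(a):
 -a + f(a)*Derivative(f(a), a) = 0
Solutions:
 f(a) = -sqrt(C1 + a^2)
 f(a) = sqrt(C1 + a^2)


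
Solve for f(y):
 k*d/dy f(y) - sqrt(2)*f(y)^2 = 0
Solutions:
 f(y) = -k/(C1*k + sqrt(2)*y)


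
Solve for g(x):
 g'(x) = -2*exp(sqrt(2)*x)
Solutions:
 g(x) = C1 - sqrt(2)*exp(sqrt(2)*x)


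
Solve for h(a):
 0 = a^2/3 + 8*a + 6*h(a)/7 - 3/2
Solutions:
 h(a) = -7*a^2/18 - 28*a/3 + 7/4


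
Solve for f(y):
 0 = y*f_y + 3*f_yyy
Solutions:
 f(y) = C1 + Integral(C2*airyai(-3^(2/3)*y/3) + C3*airybi(-3^(2/3)*y/3), y)


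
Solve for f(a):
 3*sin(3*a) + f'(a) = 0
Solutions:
 f(a) = C1 + cos(3*a)


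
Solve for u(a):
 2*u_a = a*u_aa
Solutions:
 u(a) = C1 + C2*a^3


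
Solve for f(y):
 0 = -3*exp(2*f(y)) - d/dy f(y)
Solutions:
 f(y) = log(-sqrt(-1/(C1 - 3*y))) - log(2)/2
 f(y) = log(-1/(C1 - 3*y))/2 - log(2)/2


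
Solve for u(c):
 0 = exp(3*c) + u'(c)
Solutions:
 u(c) = C1 - exp(3*c)/3


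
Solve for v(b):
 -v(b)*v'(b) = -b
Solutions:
 v(b) = -sqrt(C1 + b^2)
 v(b) = sqrt(C1 + b^2)


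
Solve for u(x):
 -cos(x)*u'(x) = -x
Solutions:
 u(x) = C1 + Integral(x/cos(x), x)


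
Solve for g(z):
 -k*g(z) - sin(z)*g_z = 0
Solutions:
 g(z) = C1*exp(k*(-log(cos(z) - 1) + log(cos(z) + 1))/2)


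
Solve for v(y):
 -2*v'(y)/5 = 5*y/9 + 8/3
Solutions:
 v(y) = C1 - 25*y^2/36 - 20*y/3


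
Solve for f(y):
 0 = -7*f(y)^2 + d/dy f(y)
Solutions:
 f(y) = -1/(C1 + 7*y)


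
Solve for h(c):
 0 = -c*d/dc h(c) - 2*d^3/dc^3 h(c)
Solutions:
 h(c) = C1 + Integral(C2*airyai(-2^(2/3)*c/2) + C3*airybi(-2^(2/3)*c/2), c)


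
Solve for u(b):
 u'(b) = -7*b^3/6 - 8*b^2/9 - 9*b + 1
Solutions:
 u(b) = C1 - 7*b^4/24 - 8*b^3/27 - 9*b^2/2 + b


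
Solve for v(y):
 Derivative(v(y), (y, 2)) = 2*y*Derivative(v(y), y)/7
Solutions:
 v(y) = C1 + C2*erfi(sqrt(7)*y/7)


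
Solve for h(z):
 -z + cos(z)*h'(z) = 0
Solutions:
 h(z) = C1 + Integral(z/cos(z), z)


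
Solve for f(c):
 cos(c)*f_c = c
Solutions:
 f(c) = C1 + Integral(c/cos(c), c)


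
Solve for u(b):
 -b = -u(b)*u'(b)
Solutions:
 u(b) = -sqrt(C1 + b^2)
 u(b) = sqrt(C1 + b^2)


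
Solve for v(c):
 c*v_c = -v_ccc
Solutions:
 v(c) = C1 + Integral(C2*airyai(-c) + C3*airybi(-c), c)


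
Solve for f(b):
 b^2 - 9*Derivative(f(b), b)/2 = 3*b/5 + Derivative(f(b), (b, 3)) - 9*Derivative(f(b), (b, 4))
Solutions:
 f(b) = C1 + C2*exp(b*(-2^(1/3)*(81*sqrt(59073) + 19687)^(1/3) - 2*2^(2/3)/(81*sqrt(59073) + 19687)^(1/3) + 4)/108)*sin(2^(1/3)*sqrt(3)*b*(-(81*sqrt(59073) + 19687)^(1/3) + 2*2^(1/3)/(81*sqrt(59073) + 19687)^(1/3))/108) + C3*exp(b*(-2^(1/3)*(81*sqrt(59073) + 19687)^(1/3) - 2*2^(2/3)/(81*sqrt(59073) + 19687)^(1/3) + 4)/108)*cos(2^(1/3)*sqrt(3)*b*(-(81*sqrt(59073) + 19687)^(1/3) + 2*2^(1/3)/(81*sqrt(59073) + 19687)^(1/3))/108) + C4*exp(b*(2*2^(2/3)/(81*sqrt(59073) + 19687)^(1/3) + 2 + 2^(1/3)*(81*sqrt(59073) + 19687)^(1/3))/54) + 2*b^3/27 - b^2/15 - 8*b/81


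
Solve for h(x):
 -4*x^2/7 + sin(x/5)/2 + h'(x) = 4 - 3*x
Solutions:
 h(x) = C1 + 4*x^3/21 - 3*x^2/2 + 4*x + 5*cos(x/5)/2


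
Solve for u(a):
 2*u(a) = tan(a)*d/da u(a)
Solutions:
 u(a) = C1*sin(a)^2


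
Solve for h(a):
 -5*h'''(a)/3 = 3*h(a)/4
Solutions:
 h(a) = C3*exp(-3^(2/3)*50^(1/3)*a/10) + (C1*sin(3*3^(1/6)*50^(1/3)*a/20) + C2*cos(3*3^(1/6)*50^(1/3)*a/20))*exp(3^(2/3)*50^(1/3)*a/20)


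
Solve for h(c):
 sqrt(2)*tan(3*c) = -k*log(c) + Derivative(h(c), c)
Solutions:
 h(c) = C1 + c*k*(log(c) - 1) - sqrt(2)*log(cos(3*c))/3


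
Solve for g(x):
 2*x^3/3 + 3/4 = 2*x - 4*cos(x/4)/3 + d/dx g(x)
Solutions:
 g(x) = C1 + x^4/6 - x^2 + 3*x/4 + 16*sin(x/4)/3


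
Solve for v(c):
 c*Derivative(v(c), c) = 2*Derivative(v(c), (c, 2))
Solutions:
 v(c) = C1 + C2*erfi(c/2)


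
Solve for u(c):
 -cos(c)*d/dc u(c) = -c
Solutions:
 u(c) = C1 + Integral(c/cos(c), c)


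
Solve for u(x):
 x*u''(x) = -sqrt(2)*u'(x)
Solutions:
 u(x) = C1 + C2*x^(1 - sqrt(2))


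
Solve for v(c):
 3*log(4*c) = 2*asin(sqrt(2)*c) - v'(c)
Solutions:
 v(c) = C1 - 3*c*log(c) + 2*c*asin(sqrt(2)*c) - 6*c*log(2) + 3*c + sqrt(2)*sqrt(1 - 2*c^2)


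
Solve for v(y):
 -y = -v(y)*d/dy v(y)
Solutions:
 v(y) = -sqrt(C1 + y^2)
 v(y) = sqrt(C1 + y^2)


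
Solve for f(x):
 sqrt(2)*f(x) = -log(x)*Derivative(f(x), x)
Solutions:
 f(x) = C1*exp(-sqrt(2)*li(x))


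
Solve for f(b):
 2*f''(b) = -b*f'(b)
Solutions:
 f(b) = C1 + C2*erf(b/2)


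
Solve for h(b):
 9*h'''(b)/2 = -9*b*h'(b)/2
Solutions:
 h(b) = C1 + Integral(C2*airyai(-b) + C3*airybi(-b), b)


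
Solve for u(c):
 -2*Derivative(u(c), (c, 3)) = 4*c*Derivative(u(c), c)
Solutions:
 u(c) = C1 + Integral(C2*airyai(-2^(1/3)*c) + C3*airybi(-2^(1/3)*c), c)


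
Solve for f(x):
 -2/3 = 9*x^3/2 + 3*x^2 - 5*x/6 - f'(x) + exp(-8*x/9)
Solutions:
 f(x) = C1 + 9*x^4/8 + x^3 - 5*x^2/12 + 2*x/3 - 9*exp(-8*x/9)/8


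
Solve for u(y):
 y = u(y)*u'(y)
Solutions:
 u(y) = -sqrt(C1 + y^2)
 u(y) = sqrt(C1 + y^2)


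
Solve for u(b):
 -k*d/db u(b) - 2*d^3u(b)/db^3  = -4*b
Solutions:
 u(b) = C1 + C2*exp(-sqrt(2)*b*sqrt(-k)/2) + C3*exp(sqrt(2)*b*sqrt(-k)/2) + 2*b^2/k


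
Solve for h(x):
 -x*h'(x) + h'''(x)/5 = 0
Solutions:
 h(x) = C1 + Integral(C2*airyai(5^(1/3)*x) + C3*airybi(5^(1/3)*x), x)


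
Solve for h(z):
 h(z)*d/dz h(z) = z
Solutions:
 h(z) = -sqrt(C1 + z^2)
 h(z) = sqrt(C1 + z^2)


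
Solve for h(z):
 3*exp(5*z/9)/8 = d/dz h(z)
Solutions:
 h(z) = C1 + 27*exp(5*z/9)/40


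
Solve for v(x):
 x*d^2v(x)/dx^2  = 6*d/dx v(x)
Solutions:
 v(x) = C1 + C2*x^7


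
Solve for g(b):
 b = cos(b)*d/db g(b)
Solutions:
 g(b) = C1 + Integral(b/cos(b), b)


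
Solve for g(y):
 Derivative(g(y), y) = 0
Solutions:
 g(y) = C1


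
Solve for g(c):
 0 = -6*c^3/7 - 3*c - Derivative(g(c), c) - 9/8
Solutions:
 g(c) = C1 - 3*c^4/14 - 3*c^2/2 - 9*c/8


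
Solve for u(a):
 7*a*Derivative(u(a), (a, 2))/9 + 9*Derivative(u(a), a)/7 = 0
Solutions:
 u(a) = C1 + C2/a^(32/49)


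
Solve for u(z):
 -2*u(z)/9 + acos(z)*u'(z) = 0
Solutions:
 u(z) = C1*exp(2*Integral(1/acos(z), z)/9)


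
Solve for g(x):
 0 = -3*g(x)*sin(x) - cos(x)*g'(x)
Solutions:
 g(x) = C1*cos(x)^3


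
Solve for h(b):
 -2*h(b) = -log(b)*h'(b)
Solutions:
 h(b) = C1*exp(2*li(b))


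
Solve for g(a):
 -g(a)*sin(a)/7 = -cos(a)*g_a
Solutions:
 g(a) = C1/cos(a)^(1/7)


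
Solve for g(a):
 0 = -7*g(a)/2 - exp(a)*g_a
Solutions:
 g(a) = C1*exp(7*exp(-a)/2)


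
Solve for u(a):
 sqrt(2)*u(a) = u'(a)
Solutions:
 u(a) = C1*exp(sqrt(2)*a)


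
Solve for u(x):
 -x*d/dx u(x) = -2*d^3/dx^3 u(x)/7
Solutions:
 u(x) = C1 + Integral(C2*airyai(2^(2/3)*7^(1/3)*x/2) + C3*airybi(2^(2/3)*7^(1/3)*x/2), x)


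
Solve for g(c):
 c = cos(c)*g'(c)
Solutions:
 g(c) = C1 + Integral(c/cos(c), c)


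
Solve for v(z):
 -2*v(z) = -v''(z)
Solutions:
 v(z) = C1*exp(-sqrt(2)*z) + C2*exp(sqrt(2)*z)


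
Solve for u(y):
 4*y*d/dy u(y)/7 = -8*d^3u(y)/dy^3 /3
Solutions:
 u(y) = C1 + Integral(C2*airyai(-14^(2/3)*3^(1/3)*y/14) + C3*airybi(-14^(2/3)*3^(1/3)*y/14), y)


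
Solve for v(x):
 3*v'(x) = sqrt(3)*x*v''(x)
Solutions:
 v(x) = C1 + C2*x^(1 + sqrt(3))


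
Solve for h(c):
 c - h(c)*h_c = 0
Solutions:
 h(c) = -sqrt(C1 + c^2)
 h(c) = sqrt(C1 + c^2)


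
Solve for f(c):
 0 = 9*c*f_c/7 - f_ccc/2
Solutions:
 f(c) = C1 + Integral(C2*airyai(18^(1/3)*7^(2/3)*c/7) + C3*airybi(18^(1/3)*7^(2/3)*c/7), c)


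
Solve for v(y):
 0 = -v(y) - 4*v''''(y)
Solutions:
 v(y) = (C1*sin(y/2) + C2*cos(y/2))*exp(-y/2) + (C3*sin(y/2) + C4*cos(y/2))*exp(y/2)


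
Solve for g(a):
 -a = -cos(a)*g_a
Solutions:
 g(a) = C1 + Integral(a/cos(a), a)


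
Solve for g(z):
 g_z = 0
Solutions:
 g(z) = C1


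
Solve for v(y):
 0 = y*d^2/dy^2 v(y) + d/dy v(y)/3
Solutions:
 v(y) = C1 + C2*y^(2/3)


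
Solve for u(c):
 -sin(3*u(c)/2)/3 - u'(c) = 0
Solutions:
 u(c) = -2*acos((-C1 - exp(c))/(C1 - exp(c)))/3 + 4*pi/3
 u(c) = 2*acos((-C1 - exp(c))/(C1 - exp(c)))/3


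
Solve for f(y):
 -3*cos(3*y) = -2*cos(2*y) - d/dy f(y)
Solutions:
 f(y) = C1 - sin(2*y) + sin(3*y)


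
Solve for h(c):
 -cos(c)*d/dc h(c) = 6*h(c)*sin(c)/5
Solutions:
 h(c) = C1*cos(c)^(6/5)


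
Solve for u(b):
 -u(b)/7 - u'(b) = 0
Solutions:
 u(b) = C1*exp(-b/7)


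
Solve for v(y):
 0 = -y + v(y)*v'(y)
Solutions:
 v(y) = -sqrt(C1 + y^2)
 v(y) = sqrt(C1 + y^2)


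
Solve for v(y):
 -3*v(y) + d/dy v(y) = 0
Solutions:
 v(y) = C1*exp(3*y)


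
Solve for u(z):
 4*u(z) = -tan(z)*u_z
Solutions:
 u(z) = C1/sin(z)^4


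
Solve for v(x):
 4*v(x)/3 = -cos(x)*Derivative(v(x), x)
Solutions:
 v(x) = C1*(sin(x) - 1)^(2/3)/(sin(x) + 1)^(2/3)


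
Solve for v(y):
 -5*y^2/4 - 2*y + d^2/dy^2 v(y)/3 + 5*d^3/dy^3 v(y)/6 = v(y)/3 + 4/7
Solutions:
 v(y) = C1*exp(-y*(4/(15*sqrt(1977) + 667)^(1/3) + 4 + (15*sqrt(1977) + 667)^(1/3))/30)*sin(sqrt(3)*y*(-(15*sqrt(1977) + 667)^(1/3) + 4/(15*sqrt(1977) + 667)^(1/3))/30) + C2*exp(-y*(4/(15*sqrt(1977) + 667)^(1/3) + 4 + (15*sqrt(1977) + 667)^(1/3))/30)*cos(sqrt(3)*y*(-(15*sqrt(1977) + 667)^(1/3) + 4/(15*sqrt(1977) + 667)^(1/3))/30) + C3*exp(y*(-2 + 4/(15*sqrt(1977) + 667)^(1/3) + (15*sqrt(1977) + 667)^(1/3))/15) - 15*y^2/4 - 6*y - 129/14


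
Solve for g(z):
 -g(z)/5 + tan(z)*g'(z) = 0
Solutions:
 g(z) = C1*sin(z)^(1/5)


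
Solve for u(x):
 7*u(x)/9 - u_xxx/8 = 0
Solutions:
 u(x) = C3*exp(2*21^(1/3)*x/3) + (C1*sin(3^(5/6)*7^(1/3)*x/3) + C2*cos(3^(5/6)*7^(1/3)*x/3))*exp(-21^(1/3)*x/3)


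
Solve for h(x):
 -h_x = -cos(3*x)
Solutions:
 h(x) = C1 + sin(3*x)/3


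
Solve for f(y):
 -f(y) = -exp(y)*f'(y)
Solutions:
 f(y) = C1*exp(-exp(-y))


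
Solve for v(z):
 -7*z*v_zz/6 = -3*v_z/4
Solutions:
 v(z) = C1 + C2*z^(23/14)


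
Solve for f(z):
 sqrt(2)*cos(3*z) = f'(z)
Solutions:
 f(z) = C1 + sqrt(2)*sin(3*z)/3


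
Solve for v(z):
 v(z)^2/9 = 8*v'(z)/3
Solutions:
 v(z) = -24/(C1 + z)


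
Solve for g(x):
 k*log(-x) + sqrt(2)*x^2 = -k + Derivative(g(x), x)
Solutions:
 g(x) = C1 + k*x*log(-x) + sqrt(2)*x^3/3


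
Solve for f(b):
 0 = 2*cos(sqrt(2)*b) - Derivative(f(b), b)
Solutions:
 f(b) = C1 + sqrt(2)*sin(sqrt(2)*b)


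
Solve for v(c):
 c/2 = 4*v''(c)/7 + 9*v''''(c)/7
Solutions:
 v(c) = C1 + C2*c + C3*sin(2*c/3) + C4*cos(2*c/3) + 7*c^3/48


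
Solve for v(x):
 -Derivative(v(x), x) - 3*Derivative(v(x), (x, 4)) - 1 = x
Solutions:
 v(x) = C1 + C4*exp(-3^(2/3)*x/3) - x^2/2 - x + (C2*sin(3^(1/6)*x/2) + C3*cos(3^(1/6)*x/2))*exp(3^(2/3)*x/6)


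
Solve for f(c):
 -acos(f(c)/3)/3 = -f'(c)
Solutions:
 Integral(1/acos(_y/3), (_y, f(c))) = C1 + c/3


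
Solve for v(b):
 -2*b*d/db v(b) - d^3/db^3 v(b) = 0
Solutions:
 v(b) = C1 + Integral(C2*airyai(-2^(1/3)*b) + C3*airybi(-2^(1/3)*b), b)


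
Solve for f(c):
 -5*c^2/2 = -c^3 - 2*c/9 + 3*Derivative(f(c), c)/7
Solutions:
 f(c) = C1 + 7*c^4/12 - 35*c^3/18 + 7*c^2/27


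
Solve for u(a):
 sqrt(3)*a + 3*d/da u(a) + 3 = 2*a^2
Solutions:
 u(a) = C1 + 2*a^3/9 - sqrt(3)*a^2/6 - a


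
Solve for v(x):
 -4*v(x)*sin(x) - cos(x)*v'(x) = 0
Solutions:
 v(x) = C1*cos(x)^4


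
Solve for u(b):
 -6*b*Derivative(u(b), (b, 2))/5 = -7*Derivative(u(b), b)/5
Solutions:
 u(b) = C1 + C2*b^(13/6)


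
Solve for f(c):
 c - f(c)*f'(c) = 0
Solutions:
 f(c) = -sqrt(C1 + c^2)
 f(c) = sqrt(C1 + c^2)


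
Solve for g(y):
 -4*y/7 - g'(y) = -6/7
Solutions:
 g(y) = C1 - 2*y^2/7 + 6*y/7


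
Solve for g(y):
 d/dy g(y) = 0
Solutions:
 g(y) = C1


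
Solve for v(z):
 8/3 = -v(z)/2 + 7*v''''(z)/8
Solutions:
 v(z) = C1*exp(-sqrt(2)*7^(3/4)*z/7) + C2*exp(sqrt(2)*7^(3/4)*z/7) + C3*sin(sqrt(2)*7^(3/4)*z/7) + C4*cos(sqrt(2)*7^(3/4)*z/7) - 16/3


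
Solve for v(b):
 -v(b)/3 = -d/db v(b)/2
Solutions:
 v(b) = C1*exp(2*b/3)


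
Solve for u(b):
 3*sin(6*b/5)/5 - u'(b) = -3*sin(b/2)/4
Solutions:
 u(b) = C1 - 3*cos(b/2)/2 - cos(6*b/5)/2


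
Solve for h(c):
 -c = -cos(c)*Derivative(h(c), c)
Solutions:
 h(c) = C1 + Integral(c/cos(c), c)


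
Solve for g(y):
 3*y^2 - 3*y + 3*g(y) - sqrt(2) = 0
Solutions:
 g(y) = -y^2 + y + sqrt(2)/3


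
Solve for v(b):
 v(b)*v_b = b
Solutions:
 v(b) = -sqrt(C1 + b^2)
 v(b) = sqrt(C1 + b^2)


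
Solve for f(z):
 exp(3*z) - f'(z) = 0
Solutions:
 f(z) = C1 + exp(3*z)/3


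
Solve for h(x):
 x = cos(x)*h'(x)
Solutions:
 h(x) = C1 + Integral(x/cos(x), x)


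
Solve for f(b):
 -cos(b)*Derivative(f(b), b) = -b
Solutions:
 f(b) = C1 + Integral(b/cos(b), b)


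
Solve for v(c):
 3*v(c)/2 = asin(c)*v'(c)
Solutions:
 v(c) = C1*exp(3*Integral(1/asin(c), c)/2)


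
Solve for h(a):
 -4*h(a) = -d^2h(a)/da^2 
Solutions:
 h(a) = C1*exp(-2*a) + C2*exp(2*a)


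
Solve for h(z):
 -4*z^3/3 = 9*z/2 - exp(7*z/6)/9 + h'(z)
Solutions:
 h(z) = C1 - z^4/3 - 9*z^2/4 + 2*exp(7*z/6)/21


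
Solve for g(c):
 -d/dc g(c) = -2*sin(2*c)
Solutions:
 g(c) = C1 - cos(2*c)


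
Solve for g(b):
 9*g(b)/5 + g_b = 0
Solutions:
 g(b) = C1*exp(-9*b/5)


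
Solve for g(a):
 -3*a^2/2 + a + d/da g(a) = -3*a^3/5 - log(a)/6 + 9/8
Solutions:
 g(a) = C1 - 3*a^4/20 + a^3/2 - a^2/2 - a*log(a)/6 + 31*a/24


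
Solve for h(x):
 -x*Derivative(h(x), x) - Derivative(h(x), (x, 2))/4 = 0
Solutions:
 h(x) = C1 + C2*erf(sqrt(2)*x)


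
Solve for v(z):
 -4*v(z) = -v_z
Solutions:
 v(z) = C1*exp(4*z)


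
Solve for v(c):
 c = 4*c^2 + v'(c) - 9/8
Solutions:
 v(c) = C1 - 4*c^3/3 + c^2/2 + 9*c/8


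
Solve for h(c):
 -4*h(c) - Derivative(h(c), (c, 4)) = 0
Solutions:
 h(c) = (C1*sin(c) + C2*cos(c))*exp(-c) + (C3*sin(c) + C4*cos(c))*exp(c)


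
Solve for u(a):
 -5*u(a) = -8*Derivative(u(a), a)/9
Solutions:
 u(a) = C1*exp(45*a/8)


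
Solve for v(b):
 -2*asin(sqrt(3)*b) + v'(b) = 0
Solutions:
 v(b) = C1 + 2*b*asin(sqrt(3)*b) + 2*sqrt(3)*sqrt(1 - 3*b^2)/3


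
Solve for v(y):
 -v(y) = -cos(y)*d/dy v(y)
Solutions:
 v(y) = C1*sqrt(sin(y) + 1)/sqrt(sin(y) - 1)


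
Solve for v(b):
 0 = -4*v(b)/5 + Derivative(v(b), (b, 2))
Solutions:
 v(b) = C1*exp(-2*sqrt(5)*b/5) + C2*exp(2*sqrt(5)*b/5)


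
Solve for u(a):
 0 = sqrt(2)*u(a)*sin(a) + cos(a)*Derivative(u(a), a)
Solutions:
 u(a) = C1*cos(a)^(sqrt(2))


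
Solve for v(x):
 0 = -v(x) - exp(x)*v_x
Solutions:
 v(x) = C1*exp(exp(-x))


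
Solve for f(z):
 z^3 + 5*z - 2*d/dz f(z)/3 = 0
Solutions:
 f(z) = C1 + 3*z^4/8 + 15*z^2/4


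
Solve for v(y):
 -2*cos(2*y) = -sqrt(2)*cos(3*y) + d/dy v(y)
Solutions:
 v(y) = C1 - sin(2*y) + sqrt(2)*sin(3*y)/3


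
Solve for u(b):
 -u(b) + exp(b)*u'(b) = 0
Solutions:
 u(b) = C1*exp(-exp(-b))


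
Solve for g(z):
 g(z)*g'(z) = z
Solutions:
 g(z) = -sqrt(C1 + z^2)
 g(z) = sqrt(C1 + z^2)


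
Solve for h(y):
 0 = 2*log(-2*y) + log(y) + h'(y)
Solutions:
 h(y) = C1 - 3*y*log(y) + y*(-2*log(2) + 3 - 2*I*pi)


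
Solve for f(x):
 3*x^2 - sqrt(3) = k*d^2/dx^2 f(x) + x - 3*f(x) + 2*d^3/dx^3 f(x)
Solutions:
 f(x) = C1*exp(-x*(k^2/(k^3 + sqrt(-k^6 + (k^3 - 162)^2) - 162)^(1/3) + k + (k^3 + sqrt(-k^6 + (k^3 - 162)^2) - 162)^(1/3))/6) + C2*exp(x*(-4*k^2/((-1 + sqrt(3)*I)*(k^3 + sqrt(-k^6 + (k^3 - 162)^2) - 162)^(1/3)) - 2*k + (k^3 + sqrt(-k^6 + (k^3 - 162)^2) - 162)^(1/3) - sqrt(3)*I*(k^3 + sqrt(-k^6 + (k^3 - 162)^2) - 162)^(1/3))/12) + C3*exp(x*(4*k^2/((1 + sqrt(3)*I)*(k^3 + sqrt(-k^6 + (k^3 - 162)^2) - 162)^(1/3)) - 2*k + (k^3 + sqrt(-k^6 + (k^3 - 162)^2) - 162)^(1/3) + sqrt(3)*I*(k^3 + sqrt(-k^6 + (k^3 - 162)^2) - 162)^(1/3))/12) - 2*k/3 - x^2 + x/3 + sqrt(3)/3


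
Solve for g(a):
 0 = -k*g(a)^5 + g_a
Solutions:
 g(a) = -(-1/(C1 + 4*a*k))^(1/4)
 g(a) = (-1/(C1 + 4*a*k))^(1/4)
 g(a) = -I*(-1/(C1 + 4*a*k))^(1/4)
 g(a) = I*(-1/(C1 + 4*a*k))^(1/4)


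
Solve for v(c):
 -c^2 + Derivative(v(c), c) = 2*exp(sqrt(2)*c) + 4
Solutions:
 v(c) = C1 + c^3/3 + 4*c + sqrt(2)*exp(sqrt(2)*c)


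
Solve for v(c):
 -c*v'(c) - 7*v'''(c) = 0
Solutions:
 v(c) = C1 + Integral(C2*airyai(-7^(2/3)*c/7) + C3*airybi(-7^(2/3)*c/7), c)


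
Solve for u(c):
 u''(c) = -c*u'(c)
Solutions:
 u(c) = C1 + C2*erf(sqrt(2)*c/2)


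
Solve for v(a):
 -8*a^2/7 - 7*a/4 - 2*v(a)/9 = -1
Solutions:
 v(a) = -36*a^2/7 - 63*a/8 + 9/2


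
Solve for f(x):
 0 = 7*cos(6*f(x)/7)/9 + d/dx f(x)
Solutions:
 7*x/9 - 7*log(sin(6*f(x)/7) - 1)/12 + 7*log(sin(6*f(x)/7) + 1)/12 = C1


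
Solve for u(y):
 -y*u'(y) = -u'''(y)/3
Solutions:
 u(y) = C1 + Integral(C2*airyai(3^(1/3)*y) + C3*airybi(3^(1/3)*y), y)


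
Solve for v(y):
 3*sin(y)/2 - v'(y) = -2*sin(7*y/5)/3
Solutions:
 v(y) = C1 - 3*cos(y)/2 - 10*cos(7*y/5)/21


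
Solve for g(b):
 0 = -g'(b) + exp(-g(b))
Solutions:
 g(b) = log(C1 + b)


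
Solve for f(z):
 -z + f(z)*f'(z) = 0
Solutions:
 f(z) = -sqrt(C1 + z^2)
 f(z) = sqrt(C1 + z^2)


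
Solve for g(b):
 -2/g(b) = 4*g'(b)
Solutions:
 g(b) = -sqrt(C1 - b)
 g(b) = sqrt(C1 - b)


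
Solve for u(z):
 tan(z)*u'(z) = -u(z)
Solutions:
 u(z) = C1/sin(z)


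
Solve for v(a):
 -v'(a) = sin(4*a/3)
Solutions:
 v(a) = C1 + 3*cos(4*a/3)/4


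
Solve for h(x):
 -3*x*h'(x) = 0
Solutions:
 h(x) = C1


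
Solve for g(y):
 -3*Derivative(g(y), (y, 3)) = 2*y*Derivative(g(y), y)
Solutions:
 g(y) = C1 + Integral(C2*airyai(-2^(1/3)*3^(2/3)*y/3) + C3*airybi(-2^(1/3)*3^(2/3)*y/3), y)


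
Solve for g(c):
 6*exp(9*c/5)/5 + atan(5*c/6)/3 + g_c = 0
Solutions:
 g(c) = C1 - c*atan(5*c/6)/3 - 2*exp(9*c/5)/3 + log(25*c^2 + 36)/5


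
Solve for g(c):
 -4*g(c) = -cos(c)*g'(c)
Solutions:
 g(c) = C1*(sin(c)^2 + 2*sin(c) + 1)/(sin(c)^2 - 2*sin(c) + 1)


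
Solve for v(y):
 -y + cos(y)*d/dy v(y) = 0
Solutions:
 v(y) = C1 + Integral(y/cos(y), y)


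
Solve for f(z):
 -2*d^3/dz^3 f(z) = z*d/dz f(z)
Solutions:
 f(z) = C1 + Integral(C2*airyai(-2^(2/3)*z/2) + C3*airybi(-2^(2/3)*z/2), z)


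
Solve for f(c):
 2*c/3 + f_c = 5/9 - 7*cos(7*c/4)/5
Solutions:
 f(c) = C1 - c^2/3 + 5*c/9 - 4*sin(7*c/4)/5


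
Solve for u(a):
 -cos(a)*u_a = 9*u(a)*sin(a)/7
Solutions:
 u(a) = C1*cos(a)^(9/7)


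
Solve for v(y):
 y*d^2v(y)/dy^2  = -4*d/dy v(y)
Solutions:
 v(y) = C1 + C2/y^3


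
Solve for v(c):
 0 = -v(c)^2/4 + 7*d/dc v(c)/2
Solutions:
 v(c) = -14/(C1 + c)


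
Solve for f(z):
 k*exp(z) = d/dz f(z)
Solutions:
 f(z) = C1 + k*exp(z)


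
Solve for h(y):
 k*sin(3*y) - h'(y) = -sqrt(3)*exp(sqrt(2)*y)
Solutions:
 h(y) = C1 - k*cos(3*y)/3 + sqrt(6)*exp(sqrt(2)*y)/2


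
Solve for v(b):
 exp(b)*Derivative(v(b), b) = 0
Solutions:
 v(b) = C1


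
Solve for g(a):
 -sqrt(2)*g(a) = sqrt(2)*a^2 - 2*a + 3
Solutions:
 g(a) = -a^2 + sqrt(2)*a - 3*sqrt(2)/2


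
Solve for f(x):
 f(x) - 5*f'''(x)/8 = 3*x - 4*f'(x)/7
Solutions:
 f(x) = C1*exp(-x*(16*22050^(1/3)/(sqrt(4646985) + 2205)^(1/3) + 420^(1/3)*(sqrt(4646985) + 2205)^(1/3))/210)*sin(3^(1/6)*x*(-140^(1/3)*3^(2/3)*(sqrt(4646985) + 2205)^(1/3) + 48*2450^(1/3)/(sqrt(4646985) + 2205)^(1/3))/210) + C2*exp(-x*(16*22050^(1/3)/(sqrt(4646985) + 2205)^(1/3) + 420^(1/3)*(sqrt(4646985) + 2205)^(1/3))/210)*cos(3^(1/6)*x*(-140^(1/3)*3^(2/3)*(sqrt(4646985) + 2205)^(1/3) + 48*2450^(1/3)/(sqrt(4646985) + 2205)^(1/3))/210) + C3*exp(x*(16*22050^(1/3)/(sqrt(4646985) + 2205)^(1/3) + 420^(1/3)*(sqrt(4646985) + 2205)^(1/3))/105) + 3*x - 12/7


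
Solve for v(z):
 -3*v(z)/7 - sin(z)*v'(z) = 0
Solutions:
 v(z) = C1*(cos(z) + 1)^(3/14)/(cos(z) - 1)^(3/14)


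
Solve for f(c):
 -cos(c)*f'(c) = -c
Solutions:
 f(c) = C1 + Integral(c/cos(c), c)


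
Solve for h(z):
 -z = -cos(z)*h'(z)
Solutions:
 h(z) = C1 + Integral(z/cos(z), z)


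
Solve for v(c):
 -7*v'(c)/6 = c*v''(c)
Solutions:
 v(c) = C1 + C2/c^(1/6)


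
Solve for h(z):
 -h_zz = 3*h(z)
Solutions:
 h(z) = C1*sin(sqrt(3)*z) + C2*cos(sqrt(3)*z)


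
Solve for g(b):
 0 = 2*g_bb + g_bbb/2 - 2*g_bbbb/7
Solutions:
 g(b) = C1 + C2*b + C3*exp(b*(7 - sqrt(497))/8) + C4*exp(b*(7 + sqrt(497))/8)


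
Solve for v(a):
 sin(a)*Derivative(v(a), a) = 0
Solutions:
 v(a) = C1


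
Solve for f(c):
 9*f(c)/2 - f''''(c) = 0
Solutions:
 f(c) = C1*exp(-2^(3/4)*sqrt(3)*c/2) + C2*exp(2^(3/4)*sqrt(3)*c/2) + C3*sin(2^(3/4)*sqrt(3)*c/2) + C4*cos(2^(3/4)*sqrt(3)*c/2)


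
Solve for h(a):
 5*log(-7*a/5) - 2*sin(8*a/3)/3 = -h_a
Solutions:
 h(a) = C1 - 5*a*log(-a) - 5*a*log(7) + 5*a + 5*a*log(5) - cos(8*a/3)/4


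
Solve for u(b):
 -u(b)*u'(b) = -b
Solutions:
 u(b) = -sqrt(C1 + b^2)
 u(b) = sqrt(C1 + b^2)


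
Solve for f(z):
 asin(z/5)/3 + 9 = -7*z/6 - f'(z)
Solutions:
 f(z) = C1 - 7*z^2/12 - z*asin(z/5)/3 - 9*z - sqrt(25 - z^2)/3


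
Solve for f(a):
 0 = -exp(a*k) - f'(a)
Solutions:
 f(a) = C1 - exp(a*k)/k
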